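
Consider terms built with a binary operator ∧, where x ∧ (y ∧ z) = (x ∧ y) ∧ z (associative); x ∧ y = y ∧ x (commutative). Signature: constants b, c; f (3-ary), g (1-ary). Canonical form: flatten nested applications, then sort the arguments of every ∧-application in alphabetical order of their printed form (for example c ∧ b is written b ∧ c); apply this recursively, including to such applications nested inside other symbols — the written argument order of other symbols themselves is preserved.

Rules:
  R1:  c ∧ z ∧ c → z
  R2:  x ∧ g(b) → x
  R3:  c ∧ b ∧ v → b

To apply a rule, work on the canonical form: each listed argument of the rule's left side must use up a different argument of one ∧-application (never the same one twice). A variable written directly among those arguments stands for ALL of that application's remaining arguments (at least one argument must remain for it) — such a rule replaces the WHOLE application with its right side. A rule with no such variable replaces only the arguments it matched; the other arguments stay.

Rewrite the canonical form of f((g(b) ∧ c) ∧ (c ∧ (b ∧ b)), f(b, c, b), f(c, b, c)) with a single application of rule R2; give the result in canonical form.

Canonical form:  f(b ∧ b ∧ c ∧ c ∧ g(b), f(b, c, b), f(c, b, c))
Match R2:  consume g(b);  x := b ∧ b ∧ c ∧ c
The extension variable absorbs all remaining arguments, so the whole application is rewritten.
New term:  f(b ∧ b ∧ c ∧ c, f(b, c, b), f(c, b, c))

Answer: f(b ∧ b ∧ c ∧ c, f(b, c, b), f(c, b, c))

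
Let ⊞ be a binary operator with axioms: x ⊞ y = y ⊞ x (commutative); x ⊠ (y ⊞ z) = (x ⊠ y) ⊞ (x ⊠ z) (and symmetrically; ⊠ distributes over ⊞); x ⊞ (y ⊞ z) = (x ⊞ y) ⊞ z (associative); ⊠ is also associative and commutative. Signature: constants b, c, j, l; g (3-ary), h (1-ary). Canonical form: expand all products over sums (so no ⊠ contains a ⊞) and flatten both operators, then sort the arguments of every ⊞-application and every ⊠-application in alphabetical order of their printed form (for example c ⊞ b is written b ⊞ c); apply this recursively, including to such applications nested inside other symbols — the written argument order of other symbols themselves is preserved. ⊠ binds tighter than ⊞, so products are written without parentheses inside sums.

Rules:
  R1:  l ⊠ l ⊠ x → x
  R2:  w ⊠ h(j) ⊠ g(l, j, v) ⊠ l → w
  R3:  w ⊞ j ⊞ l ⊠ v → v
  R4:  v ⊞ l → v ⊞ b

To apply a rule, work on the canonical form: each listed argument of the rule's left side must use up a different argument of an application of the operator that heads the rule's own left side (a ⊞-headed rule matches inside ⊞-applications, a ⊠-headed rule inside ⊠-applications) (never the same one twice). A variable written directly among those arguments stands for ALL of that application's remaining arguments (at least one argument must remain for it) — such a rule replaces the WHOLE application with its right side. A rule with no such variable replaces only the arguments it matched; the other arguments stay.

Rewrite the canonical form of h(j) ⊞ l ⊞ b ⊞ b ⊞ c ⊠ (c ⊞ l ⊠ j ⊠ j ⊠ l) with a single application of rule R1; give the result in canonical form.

Answer: b ⊞ b ⊞ c ⊠ c ⊞ c ⊠ j ⊠ j ⊞ h(j) ⊞ l

Derivation:
Canonical form:  b ⊞ b ⊞ c ⊠ c ⊞ c ⊠ j ⊠ j ⊠ l ⊠ l ⊞ h(j) ⊞ l
Apply R1:  consuming l, l;  x := c ⊠ j ⊠ j
Every leftover argument binds to the variable; the entire application is replaced.
Giving:  b ⊞ b ⊞ c ⊠ c ⊞ c ⊠ j ⊠ j ⊞ h(j) ⊞ l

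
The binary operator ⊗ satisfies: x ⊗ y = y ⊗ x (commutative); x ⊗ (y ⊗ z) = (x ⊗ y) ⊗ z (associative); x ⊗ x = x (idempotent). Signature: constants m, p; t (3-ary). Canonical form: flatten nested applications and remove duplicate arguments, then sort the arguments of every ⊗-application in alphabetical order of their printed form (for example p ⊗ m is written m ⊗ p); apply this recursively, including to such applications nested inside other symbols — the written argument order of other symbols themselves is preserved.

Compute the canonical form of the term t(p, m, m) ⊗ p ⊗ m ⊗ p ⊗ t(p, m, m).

Idempotence:  drop duplicate p, t(p, m, m)
Sort:  m ⊗ p ⊗ t(p, m, m)

Answer: m ⊗ p ⊗ t(p, m, m)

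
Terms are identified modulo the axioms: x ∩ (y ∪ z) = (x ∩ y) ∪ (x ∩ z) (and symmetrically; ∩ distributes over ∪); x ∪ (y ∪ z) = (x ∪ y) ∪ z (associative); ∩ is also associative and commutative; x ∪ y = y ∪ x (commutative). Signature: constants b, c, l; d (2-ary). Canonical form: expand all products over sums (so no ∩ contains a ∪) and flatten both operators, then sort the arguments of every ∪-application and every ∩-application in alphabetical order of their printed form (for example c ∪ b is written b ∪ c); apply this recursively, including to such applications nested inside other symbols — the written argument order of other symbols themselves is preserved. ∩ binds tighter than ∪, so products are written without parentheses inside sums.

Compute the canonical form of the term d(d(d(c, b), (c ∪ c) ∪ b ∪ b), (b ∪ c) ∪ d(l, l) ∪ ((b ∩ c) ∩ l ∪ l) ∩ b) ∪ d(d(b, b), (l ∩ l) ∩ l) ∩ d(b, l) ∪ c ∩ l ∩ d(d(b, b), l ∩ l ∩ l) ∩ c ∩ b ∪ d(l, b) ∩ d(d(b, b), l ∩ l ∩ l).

Distribute:  d(d(d(c, b), b ∪ b ∪ c ∪ c), b ∪ b ∩ b ∩ c ∩ l ∪ b ∩ l ∪ c ∪ d(l, l)) ∪ d(b, l) ∩ d(d(b, b), l ∩ l ∩ l) ∪ b ∩ c ∩ c ∩ d(d(b, b), l ∩ l ∩ l) ∩ l ∪ d(d(b, b), l ∩ l ∩ l) ∩ d(l, b)
Order the arguments:  b ∩ c ∩ c ∩ d(d(b, b), l ∩ l ∩ l) ∩ l ∪ d(b, l) ∩ d(d(b, b), l ∩ l ∩ l) ∪ d(d(b, b), l ∩ l ∩ l) ∩ d(l, b) ∪ d(d(d(c, b), b ∪ b ∪ c ∪ c), b ∪ b ∩ b ∩ c ∩ l ∪ b ∩ l ∪ c ∪ d(l, l))

Answer: b ∩ c ∩ c ∩ d(d(b, b), l ∩ l ∩ l) ∩ l ∪ d(b, l) ∩ d(d(b, b), l ∩ l ∩ l) ∪ d(d(b, b), l ∩ l ∩ l) ∩ d(l, b) ∪ d(d(d(c, b), b ∪ b ∪ c ∪ c), b ∪ b ∩ b ∩ c ∩ l ∪ b ∩ l ∪ c ∪ d(l, l))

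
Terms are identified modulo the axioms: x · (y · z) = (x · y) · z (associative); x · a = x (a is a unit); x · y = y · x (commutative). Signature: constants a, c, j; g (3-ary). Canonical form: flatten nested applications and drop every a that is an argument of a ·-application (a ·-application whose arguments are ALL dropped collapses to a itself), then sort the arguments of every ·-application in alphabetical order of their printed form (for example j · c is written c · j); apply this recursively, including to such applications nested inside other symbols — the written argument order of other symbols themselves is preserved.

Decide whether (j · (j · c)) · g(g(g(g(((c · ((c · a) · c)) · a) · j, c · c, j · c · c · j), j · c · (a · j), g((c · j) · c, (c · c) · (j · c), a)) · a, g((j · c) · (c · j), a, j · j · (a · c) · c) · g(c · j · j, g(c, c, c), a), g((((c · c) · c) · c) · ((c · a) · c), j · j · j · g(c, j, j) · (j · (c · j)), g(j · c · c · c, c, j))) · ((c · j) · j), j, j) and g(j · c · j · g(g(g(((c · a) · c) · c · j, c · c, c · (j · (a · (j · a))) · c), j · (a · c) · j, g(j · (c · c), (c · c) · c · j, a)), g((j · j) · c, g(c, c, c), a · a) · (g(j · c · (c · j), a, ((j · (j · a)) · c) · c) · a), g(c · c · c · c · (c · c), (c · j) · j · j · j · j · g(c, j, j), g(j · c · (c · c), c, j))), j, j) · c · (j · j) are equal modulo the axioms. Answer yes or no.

Answer: yes — both canonical forms are c · g(c · g(g(g(c · c · c · j, c · c, c · c · j · j), c · j · j, g(c · c · j, c · c · c · j, a)), g(c · c · j · j, a, c · c · j · j) · g(c · j · j, g(c, c, c), a), g(c · c · c · c · c · c, c · g(c, j, j) · j · j · j · j · j, g(c · c · c · j, c, j))) · j · j, j, j) · j · j

Derivation:
Left:  (j · (j · c)) · g(g(g(g(((c · ((c · a) · c)) · a) · j, c · c, j · c · c · j), j · c · (a · j), g((c · j) · c, (c · c) · (j · c), a)) · a, g((j · c) · (c · j), a, j · j · (a · c) · c) · g(c · j · j, g(c, c, c), a), g((((c · c) · c) · c) · ((c · a) · c), j · j · j · g(c, j, j) · (j · (c · j)), g(j · c · c · c, c, j))) · ((c · j) · j), j, j)
  Merge nested applications:  j · j · c · g(g(g(g(((c · ((c · a) · c)) · a) · j, c · c, j · c · c · j), j · c · (a · j), g((c · j) · c, (c · c) · (j · c), a)) · a, g((j · c) · (c · j), a, j · j · (a · c) · c) · g(c · j · j, g(c, c, c), a), g((((c · c) · c) · c) · ((c · a) · c), j · j · j · g(c, j, j) · (j · (c · j)), g(j · c · c · c, c, j))) · ((c · j) · j), j, j)
  Canonicalize subterm:  g(g(g(g(((c · ((c · a) · c)) · a) · j, c · c, j · c · c · j), j · c · (a · j), g((c · j) · c, (c · c) · (j · c), a)) · a, g((j · c) · (c · j), a, j · j · (a · c) · c) · g(c · j · j, g(c, c, c), a), g((((c · c) · c) · c) · ((c · a) · c), j · j · j · g(c, j, j) · (j · (c · j)), g(j · c · c · c, c, j))) · ((c · j) · j), j, j)  →  g(c · g(g(g(c · c · c · j, c · c, c · c · j · j), c · j · j, g(c · c · j, c · c · c · j, a)), g(c · c · j · j, a, c · c · j · j) · g(c · j · j, g(c, c, c), a), g(c · c · c · c · c · c, c · g(c, j, j) · j · j · j · j · j, g(c · c · c · j, c, j))) · j · j, j, j)
  Order the arguments:  c · g(c · g(g(g(c · c · c · j, c · c, c · c · j · j), c · j · j, g(c · c · j, c · c · c · j, a)), g(c · c · j · j, a, c · c · j · j) · g(c · j · j, g(c, c, c), a), g(c · c · c · c · c · c, c · g(c, j, j) · j · j · j · j · j, g(c · c · c · j, c, j))) · j · j, j, j) · j · j
Right:  g(j · c · j · g(g(g(((c · a) · c) · c · j, c · c, c · (j · (a · (j · a))) · c), j · (a · c) · j, g(j · (c · c), (c · c) · c · j, a)), g((j · j) · c, g(c, c, c), a · a) · (g(j · c · (c · j), a, ((j · (j · a)) · c) · c) · a), g(c · c · c · c · (c · c), (c · j) · j · j · j · j · g(c, j, j), g(j · c · (c · c), c, j))), j, j) · c · (j · j)
  Flatten:  g(j · c · j · g(g(g(((c · a) · c) · c · j, c · c, c · (j · (a · (j · a))) · c), j · (a · c) · j, g(j · (c · c), (c · c) · c · j, a)), g((j · j) · c, g(c, c, c), a · a) · (g(j · c · (c · j), a, ((j · (j · a)) · c) · c) · a), g(c · c · c · c · (c · c), (c · j) · j · j · j · j · g(c, j, j), g(j · c · (c · c), c, j))), j, j) · c · j · j
  Inside:  g(j · c · j · g(g(g(((c · a) · c) · c · j, c · c, c · (j · (a · (j · a))) · c), j · (a · c) · j, g(j · (c · c), (c · c) · c · j, a)), g((j · j) · c, g(c, c, c), a · a) · (g(j · c · (c · j), a, ((j · (j · a)) · c) · c) · a), g(c · c · c · c · (c · c), (c · j) · j · j · j · j · g(c, j, j), g(j · c · (c · c), c, j))), j, j)  →  g(c · g(g(g(c · c · c · j, c · c, c · c · j · j), c · j · j, g(c · c · j, c · c · c · j, a)), g(c · c · j · j, a, c · c · j · j) · g(c · j · j, g(c, c, c), a), g(c · c · c · c · c · c, c · g(c, j, j) · j · j · j · j · j, g(c · c · c · j, c, j))) · j · j, j, j)
  Order the arguments:  c · g(c · g(g(g(c · c · c · j, c · c, c · c · j · j), c · j · j, g(c · c · j, c · c · c · j, a)), g(c · c · j · j, a, c · c · j · j) · g(c · j · j, g(c, c, c), a), g(c · c · c · c · c · c, c · g(c, j, j) · j · j · j · j · j, g(c · c · c · j, c, j))) · j · j, j, j) · j · j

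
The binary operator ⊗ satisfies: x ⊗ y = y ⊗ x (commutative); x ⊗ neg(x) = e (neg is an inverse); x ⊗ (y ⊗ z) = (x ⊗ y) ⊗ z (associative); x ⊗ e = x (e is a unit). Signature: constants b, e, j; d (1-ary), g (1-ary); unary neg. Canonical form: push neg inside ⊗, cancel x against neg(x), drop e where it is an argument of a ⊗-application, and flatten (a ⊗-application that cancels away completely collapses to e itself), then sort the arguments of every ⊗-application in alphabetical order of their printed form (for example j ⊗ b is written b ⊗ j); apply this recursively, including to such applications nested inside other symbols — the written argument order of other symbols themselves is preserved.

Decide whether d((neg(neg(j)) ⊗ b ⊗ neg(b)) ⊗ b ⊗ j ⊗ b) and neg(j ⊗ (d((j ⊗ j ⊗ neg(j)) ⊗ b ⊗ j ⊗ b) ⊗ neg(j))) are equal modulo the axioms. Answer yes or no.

Left:  d((neg(neg(j)) ⊗ b ⊗ neg(b)) ⊗ b ⊗ j ⊗ b)
  Focus inside:  (neg(neg(j)) ⊗ b ⊗ neg(b)) ⊗ b ⊗ j ⊗ b
  Push neg inside:  distribute neg over ⊗ and collapse double neg
  Combine occurrences:  j ⊗ j ⊗ b ⊗ b
  Sort arguments:  b ⊗ b ⊗ j ⊗ j
  Reassemble:  d(b ⊗ b ⊗ j ⊗ j)
Right:  neg(j ⊗ (d((j ⊗ j ⊗ neg(j)) ⊗ b ⊗ j ⊗ b) ⊗ neg(j)))
  Push neg inside:  distribute neg over ⊗ and collapse double neg
  Inverses cancel:  j cancels
  Collect:  neg(d(b ⊗ b ⊗ j ⊗ j))

Answer: no — d(b ⊗ b ⊗ j ⊗ j) vs neg(d(b ⊗ b ⊗ j ⊗ j))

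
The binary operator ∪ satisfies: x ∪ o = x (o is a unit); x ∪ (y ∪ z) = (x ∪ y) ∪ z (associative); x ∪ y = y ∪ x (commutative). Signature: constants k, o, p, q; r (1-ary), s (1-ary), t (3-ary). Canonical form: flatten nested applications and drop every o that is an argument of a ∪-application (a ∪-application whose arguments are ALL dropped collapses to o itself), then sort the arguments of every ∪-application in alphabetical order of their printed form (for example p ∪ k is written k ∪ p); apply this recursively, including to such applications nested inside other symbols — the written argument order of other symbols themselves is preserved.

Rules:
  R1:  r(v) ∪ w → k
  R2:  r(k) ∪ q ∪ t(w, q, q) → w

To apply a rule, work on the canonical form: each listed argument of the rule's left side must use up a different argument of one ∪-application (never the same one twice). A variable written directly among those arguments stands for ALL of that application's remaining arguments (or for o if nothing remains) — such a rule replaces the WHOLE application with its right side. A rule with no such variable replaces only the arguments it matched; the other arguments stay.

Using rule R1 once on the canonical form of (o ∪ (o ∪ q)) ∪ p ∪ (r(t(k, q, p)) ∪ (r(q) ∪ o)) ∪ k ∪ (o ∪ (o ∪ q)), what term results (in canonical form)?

Canonical form:  k ∪ p ∪ q ∪ q ∪ r(q) ∪ r(t(k, q, p))
Apply R1:  consuming r(q);  v := q, w := k ∪ p ∪ q ∪ q ∪ r(t(k, q, p))
Every leftover argument binds to the variable; the entire application is replaced.
Giving:  k

Answer: k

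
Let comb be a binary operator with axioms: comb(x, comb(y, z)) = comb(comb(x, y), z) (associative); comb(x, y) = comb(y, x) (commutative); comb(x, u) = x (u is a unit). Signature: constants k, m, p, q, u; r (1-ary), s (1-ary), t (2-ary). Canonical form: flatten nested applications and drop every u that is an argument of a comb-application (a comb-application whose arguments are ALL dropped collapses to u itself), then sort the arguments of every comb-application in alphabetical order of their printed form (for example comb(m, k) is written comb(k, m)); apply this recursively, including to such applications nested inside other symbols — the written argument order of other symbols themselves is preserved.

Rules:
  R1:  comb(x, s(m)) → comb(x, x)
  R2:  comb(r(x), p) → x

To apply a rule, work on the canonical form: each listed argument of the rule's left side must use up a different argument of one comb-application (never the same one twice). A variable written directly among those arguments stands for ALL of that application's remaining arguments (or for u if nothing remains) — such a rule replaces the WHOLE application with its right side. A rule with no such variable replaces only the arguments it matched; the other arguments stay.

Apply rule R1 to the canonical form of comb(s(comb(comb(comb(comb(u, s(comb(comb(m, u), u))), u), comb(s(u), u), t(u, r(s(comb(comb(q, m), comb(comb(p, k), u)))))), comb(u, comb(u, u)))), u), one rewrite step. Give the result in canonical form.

Answer: s(comb(s(u), s(u), t(u, r(s(comb(k, m, p, q)))), t(u, r(s(comb(k, m, p, q))))))

Derivation:
Canonical form:  s(comb(s(m), s(u), t(u, r(s(comb(k, m, p, q))))))
R1 matches:  uses s(m);  x := comb(s(u), t(u, r(s(comb(k, m, p, q)))))
The variable takes the whole remainder — replace the entire application.
New term:  s(comb(s(u), s(u), t(u, r(s(comb(k, m, p, q)))), t(u, r(s(comb(k, m, p, q))))))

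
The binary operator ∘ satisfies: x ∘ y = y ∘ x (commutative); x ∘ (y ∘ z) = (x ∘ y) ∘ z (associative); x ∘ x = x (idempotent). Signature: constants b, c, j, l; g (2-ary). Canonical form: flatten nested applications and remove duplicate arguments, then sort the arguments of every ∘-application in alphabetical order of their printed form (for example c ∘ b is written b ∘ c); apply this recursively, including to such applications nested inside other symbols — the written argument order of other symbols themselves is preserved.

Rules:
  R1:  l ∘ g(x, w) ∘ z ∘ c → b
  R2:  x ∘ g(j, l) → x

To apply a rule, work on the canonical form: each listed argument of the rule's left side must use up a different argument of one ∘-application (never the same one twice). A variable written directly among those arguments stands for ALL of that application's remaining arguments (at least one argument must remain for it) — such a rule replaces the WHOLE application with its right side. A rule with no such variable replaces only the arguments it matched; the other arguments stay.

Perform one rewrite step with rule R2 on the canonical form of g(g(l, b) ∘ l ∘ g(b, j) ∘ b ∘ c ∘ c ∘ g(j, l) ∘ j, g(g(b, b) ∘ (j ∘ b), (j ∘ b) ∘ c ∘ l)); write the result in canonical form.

Answer: g(b ∘ c ∘ g(b, j) ∘ g(l, b) ∘ j ∘ l, g(b ∘ g(b, b) ∘ j, b ∘ c ∘ j ∘ l))

Derivation:
Canonical form:  g(b ∘ c ∘ g(b, j) ∘ g(j, l) ∘ g(l, b) ∘ j ∘ l, g(b ∘ g(b, b) ∘ j, b ∘ c ∘ j ∘ l))
Match R2:  consume g(j, l);  x := b ∘ c ∘ g(b, j) ∘ g(l, b) ∘ j ∘ l
Every leftover argument binds to the variable; the entire application is replaced.
New term:  g(b ∘ c ∘ g(b, j) ∘ g(l, b) ∘ j ∘ l, g(b ∘ g(b, b) ∘ j, b ∘ c ∘ j ∘ l))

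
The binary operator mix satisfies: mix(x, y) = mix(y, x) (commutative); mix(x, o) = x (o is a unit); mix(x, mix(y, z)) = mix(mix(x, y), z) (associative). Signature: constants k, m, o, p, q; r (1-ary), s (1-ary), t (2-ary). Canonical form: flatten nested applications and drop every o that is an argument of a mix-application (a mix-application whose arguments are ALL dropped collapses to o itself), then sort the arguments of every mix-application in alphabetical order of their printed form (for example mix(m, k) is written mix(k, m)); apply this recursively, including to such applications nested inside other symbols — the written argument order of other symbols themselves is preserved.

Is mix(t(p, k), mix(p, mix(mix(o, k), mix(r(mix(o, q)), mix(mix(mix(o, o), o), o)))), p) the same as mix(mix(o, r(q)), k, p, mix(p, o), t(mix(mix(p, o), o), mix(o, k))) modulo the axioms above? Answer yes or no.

Left:  mix(t(p, k), mix(p, mix(mix(o, k), mix(r(mix(o, q)), mix(mix(mix(o, o), o), o)))), p)
  Merge nested applications:  mix(t(p, k), p, o, k, r(mix(o, q)), o, o, o, o, p)
  Simplify inside:  r(mix(o, q))  →  r(q)
  Units out:  drop o (×5)
  Order the arguments:  mix(k, p, p, r(q), t(p, k))
Right:  mix(mix(o, r(q)), k, p, mix(p, o), t(mix(mix(p, o), o), mix(o, k)))
  Merge nested applications:  mix(o, r(q), k, p, p, o, t(mix(mix(p, o), o), mix(o, k)))
  Canonicalize subterm:  t(mix(mix(p, o), o), mix(o, k))  →  t(p, k)
  Units out:  drop o (×2)
  Order the arguments:  mix(k, p, p, r(q), t(p, k))

Answer: yes — both canonical forms are mix(k, p, p, r(q), t(p, k))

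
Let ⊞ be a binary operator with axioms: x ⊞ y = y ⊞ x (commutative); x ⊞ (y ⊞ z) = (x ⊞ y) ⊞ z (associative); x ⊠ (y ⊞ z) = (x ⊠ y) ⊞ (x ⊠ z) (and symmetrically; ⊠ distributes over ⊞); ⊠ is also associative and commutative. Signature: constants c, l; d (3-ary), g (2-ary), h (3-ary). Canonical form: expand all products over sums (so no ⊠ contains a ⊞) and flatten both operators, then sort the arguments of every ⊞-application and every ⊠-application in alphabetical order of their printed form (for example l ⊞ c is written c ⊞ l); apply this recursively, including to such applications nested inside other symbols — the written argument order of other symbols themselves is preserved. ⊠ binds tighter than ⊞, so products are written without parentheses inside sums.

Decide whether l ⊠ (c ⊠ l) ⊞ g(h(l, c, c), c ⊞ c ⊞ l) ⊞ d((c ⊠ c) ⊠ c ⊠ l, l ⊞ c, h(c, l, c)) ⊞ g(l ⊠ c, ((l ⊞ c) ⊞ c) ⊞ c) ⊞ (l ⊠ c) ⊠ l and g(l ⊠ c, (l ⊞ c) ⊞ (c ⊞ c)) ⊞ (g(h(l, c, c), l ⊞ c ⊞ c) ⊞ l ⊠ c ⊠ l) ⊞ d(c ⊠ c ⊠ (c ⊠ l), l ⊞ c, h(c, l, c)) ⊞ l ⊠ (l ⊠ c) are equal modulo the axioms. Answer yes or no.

Answer: yes — both canonical forms are c ⊠ l ⊠ l ⊞ c ⊠ l ⊠ l ⊞ d(c ⊠ c ⊠ c ⊠ l, c ⊞ l, h(c, l, c)) ⊞ g(c ⊠ l, c ⊞ c ⊞ c ⊞ l) ⊞ g(h(l, c, c), c ⊞ c ⊞ l)

Derivation:
Left:  l ⊠ (c ⊠ l) ⊞ g(h(l, c, c), c ⊞ c ⊞ l) ⊞ d((c ⊠ c) ⊠ c ⊠ l, l ⊞ c, h(c, l, c)) ⊞ g(l ⊠ c, ((l ⊞ c) ⊞ c) ⊞ c) ⊞ (l ⊠ c) ⊠ l
  Flatten:  c ⊠ l ⊠ l ⊞ g(h(l, c, c), c ⊞ c ⊞ l) ⊞ d(c ⊠ c ⊠ c ⊠ l, c ⊞ l, h(c, l, c)) ⊞ g(c ⊠ l, c ⊞ c ⊞ c ⊞ l) ⊞ c ⊠ l ⊠ l
  Order the arguments:  c ⊠ l ⊠ l ⊞ c ⊠ l ⊠ l ⊞ d(c ⊠ c ⊠ c ⊠ l, c ⊞ l, h(c, l, c)) ⊞ g(c ⊠ l, c ⊞ c ⊞ c ⊞ l) ⊞ g(h(l, c, c), c ⊞ c ⊞ l)
Right:  g(l ⊠ c, (l ⊞ c) ⊞ (c ⊞ c)) ⊞ (g(h(l, c, c), l ⊞ c ⊞ c) ⊞ l ⊠ c ⊠ l) ⊞ d(c ⊠ c ⊠ (c ⊠ l), l ⊞ c, h(c, l, c)) ⊞ l ⊠ (l ⊠ c)
  Un-nest:  g(c ⊠ l, c ⊞ c ⊞ c ⊞ l) ⊞ g(h(l, c, c), c ⊞ c ⊞ l) ⊞ c ⊠ l ⊠ l ⊞ d(c ⊠ c ⊠ c ⊠ l, c ⊞ l, h(c, l, c)) ⊞ c ⊠ l ⊠ l
  Order the arguments:  c ⊠ l ⊠ l ⊞ c ⊠ l ⊠ l ⊞ d(c ⊠ c ⊠ c ⊠ l, c ⊞ l, h(c, l, c)) ⊞ g(c ⊠ l, c ⊞ c ⊞ c ⊞ l) ⊞ g(h(l, c, c), c ⊞ c ⊞ l)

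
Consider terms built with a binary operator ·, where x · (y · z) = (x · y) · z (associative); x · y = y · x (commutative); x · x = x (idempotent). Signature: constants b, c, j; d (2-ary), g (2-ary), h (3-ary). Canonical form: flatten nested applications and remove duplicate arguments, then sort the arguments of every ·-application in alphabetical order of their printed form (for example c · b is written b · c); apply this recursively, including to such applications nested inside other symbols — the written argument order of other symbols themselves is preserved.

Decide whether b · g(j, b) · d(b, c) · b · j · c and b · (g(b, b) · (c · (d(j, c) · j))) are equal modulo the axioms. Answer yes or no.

Answer: no — b · c · d(b, c) · g(j, b) · j vs b · c · d(j, c) · g(b, b) · j

Derivation:
Left:  b · g(j, b) · d(b, c) · b · j · c
  Deduplicate:  drop duplicate b
  Sort:  b · c · d(b, c) · g(j, b) · j
Right:  b · (g(b, b) · (c · (d(j, c) · j)))
  Flatten:  b · g(b, b) · c · d(j, c) · j
  Sort arguments:  b · c · d(j, c) · g(b, b) · j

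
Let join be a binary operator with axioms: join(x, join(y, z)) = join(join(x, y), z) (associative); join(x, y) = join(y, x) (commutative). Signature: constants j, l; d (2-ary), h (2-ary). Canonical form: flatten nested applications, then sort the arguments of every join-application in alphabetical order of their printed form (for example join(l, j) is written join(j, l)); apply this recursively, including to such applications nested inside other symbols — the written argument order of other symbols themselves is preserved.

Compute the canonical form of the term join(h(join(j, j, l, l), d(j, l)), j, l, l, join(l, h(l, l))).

Answer: join(h(join(j, j, l, l), d(j, l)), h(l, l), j, l, l, l)

Derivation:
Merge nested applications:  join(h(join(j, j, l, l), d(j, l)), j, l, l, l, h(l, l))
Sort:  join(h(join(j, j, l, l), d(j, l)), h(l, l), j, l, l, l)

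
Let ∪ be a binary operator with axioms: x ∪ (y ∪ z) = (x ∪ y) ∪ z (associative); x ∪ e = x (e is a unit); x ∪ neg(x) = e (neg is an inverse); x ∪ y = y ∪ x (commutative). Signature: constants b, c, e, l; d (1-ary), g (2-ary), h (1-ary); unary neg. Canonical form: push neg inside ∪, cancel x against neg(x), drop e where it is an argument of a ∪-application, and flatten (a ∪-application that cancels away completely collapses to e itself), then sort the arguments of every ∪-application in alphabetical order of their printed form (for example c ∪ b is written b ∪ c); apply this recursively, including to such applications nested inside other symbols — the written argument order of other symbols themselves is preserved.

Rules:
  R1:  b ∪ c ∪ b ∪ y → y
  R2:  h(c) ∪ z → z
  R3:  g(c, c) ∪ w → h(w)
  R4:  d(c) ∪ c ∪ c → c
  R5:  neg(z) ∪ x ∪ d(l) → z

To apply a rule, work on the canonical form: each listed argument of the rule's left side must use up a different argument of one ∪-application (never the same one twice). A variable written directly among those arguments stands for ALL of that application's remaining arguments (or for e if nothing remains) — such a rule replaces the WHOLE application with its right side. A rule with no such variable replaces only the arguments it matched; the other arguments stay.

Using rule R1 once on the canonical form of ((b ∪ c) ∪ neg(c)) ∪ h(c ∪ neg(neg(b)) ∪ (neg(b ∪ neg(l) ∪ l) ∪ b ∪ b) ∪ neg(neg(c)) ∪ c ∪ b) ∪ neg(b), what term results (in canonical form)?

Canonical form:  h(b ∪ b ∪ b ∪ c ∪ c ∪ c)
Match R1:  consume b, b, c;  y := b ∪ c ∪ c
Every leftover argument binds to the variable; the entire application is replaced.
Giving:  h(b ∪ c ∪ c)

Answer: h(b ∪ c ∪ c)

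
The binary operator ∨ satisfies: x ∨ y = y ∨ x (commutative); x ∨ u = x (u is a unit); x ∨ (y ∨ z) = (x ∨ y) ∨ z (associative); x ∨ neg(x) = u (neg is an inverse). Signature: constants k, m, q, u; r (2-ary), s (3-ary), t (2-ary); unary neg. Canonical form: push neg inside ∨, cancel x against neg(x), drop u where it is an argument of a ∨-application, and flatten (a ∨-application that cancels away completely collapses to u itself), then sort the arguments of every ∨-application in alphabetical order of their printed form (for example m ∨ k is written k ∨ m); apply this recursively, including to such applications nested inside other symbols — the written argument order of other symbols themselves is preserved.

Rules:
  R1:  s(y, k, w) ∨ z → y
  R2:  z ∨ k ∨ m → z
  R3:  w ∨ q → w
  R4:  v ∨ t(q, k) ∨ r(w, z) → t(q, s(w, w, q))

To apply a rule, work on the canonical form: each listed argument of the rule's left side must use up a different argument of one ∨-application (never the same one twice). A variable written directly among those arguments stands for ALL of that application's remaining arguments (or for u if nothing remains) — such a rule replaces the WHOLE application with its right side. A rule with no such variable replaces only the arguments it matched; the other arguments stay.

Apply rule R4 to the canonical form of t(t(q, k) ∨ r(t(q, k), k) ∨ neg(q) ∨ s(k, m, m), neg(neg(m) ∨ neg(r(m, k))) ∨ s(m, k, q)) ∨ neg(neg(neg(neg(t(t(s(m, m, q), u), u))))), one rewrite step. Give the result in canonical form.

Answer: t(t(q, s(t(q, k), t(q, k), q)), m ∨ r(m, k) ∨ s(m, k, q)) ∨ t(t(s(m, m, q), u), u)

Derivation:
Canonical form:  t(neg(q) ∨ r(t(q, k), k) ∨ s(k, m, m) ∨ t(q, k), m ∨ r(m, k) ∨ s(m, k, q)) ∨ t(t(s(m, m, q), u), u)
R4 matches:  uses r(t(q, k), k), t(q, k);  v := neg(q) ∨ s(k, m, m), w := t(q, k), z := k
Every leftover argument binds to the variable; the entire application is replaced.
New term:  t(t(q, s(t(q, k), t(q, k), q)), m ∨ r(m, k) ∨ s(m, k, q)) ∨ t(t(s(m, m, q), u), u)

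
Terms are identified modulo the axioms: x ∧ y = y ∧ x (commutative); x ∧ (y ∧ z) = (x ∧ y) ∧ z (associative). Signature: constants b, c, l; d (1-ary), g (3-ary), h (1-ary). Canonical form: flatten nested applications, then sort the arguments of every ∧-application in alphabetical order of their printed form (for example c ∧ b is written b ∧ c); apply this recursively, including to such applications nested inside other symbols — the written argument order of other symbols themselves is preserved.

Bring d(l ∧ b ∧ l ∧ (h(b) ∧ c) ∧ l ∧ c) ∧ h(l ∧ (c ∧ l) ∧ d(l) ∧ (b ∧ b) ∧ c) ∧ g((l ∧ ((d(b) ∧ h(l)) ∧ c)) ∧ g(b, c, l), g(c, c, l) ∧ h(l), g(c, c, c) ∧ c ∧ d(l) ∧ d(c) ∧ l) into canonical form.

Answer: d(b ∧ c ∧ c ∧ h(b) ∧ l ∧ l ∧ l) ∧ g(c ∧ d(b) ∧ g(b, c, l) ∧ h(l) ∧ l, g(c, c, l) ∧ h(l), c ∧ d(c) ∧ d(l) ∧ g(c, c, c) ∧ l) ∧ h(b ∧ b ∧ c ∧ c ∧ d(l) ∧ l ∧ l)

Derivation:
Simplify inside:  d(l ∧ b ∧ l ∧ (h(b) ∧ c) ∧ l ∧ c)  →  d(b ∧ c ∧ c ∧ h(b) ∧ l ∧ l ∧ l)
Simplify inside:  h(l ∧ (c ∧ l) ∧ d(l) ∧ (b ∧ b) ∧ c)  →  h(b ∧ b ∧ c ∧ c ∧ d(l) ∧ l ∧ l)
Inside:  g((l ∧ ((d(b) ∧ h(l)) ∧ c)) ∧ g(b, c, l), g(c, c, l) ∧ h(l), g(c, c, c) ∧ c ∧ d(l) ∧ d(c) ∧ l)  →  g(c ∧ d(b) ∧ g(b, c, l) ∧ h(l) ∧ l, g(c, c, l) ∧ h(l), c ∧ d(c) ∧ d(l) ∧ g(c, c, c) ∧ l)
Order the arguments:  d(b ∧ c ∧ c ∧ h(b) ∧ l ∧ l ∧ l) ∧ g(c ∧ d(b) ∧ g(b, c, l) ∧ h(l) ∧ l, g(c, c, l) ∧ h(l), c ∧ d(c) ∧ d(l) ∧ g(c, c, c) ∧ l) ∧ h(b ∧ b ∧ c ∧ c ∧ d(l) ∧ l ∧ l)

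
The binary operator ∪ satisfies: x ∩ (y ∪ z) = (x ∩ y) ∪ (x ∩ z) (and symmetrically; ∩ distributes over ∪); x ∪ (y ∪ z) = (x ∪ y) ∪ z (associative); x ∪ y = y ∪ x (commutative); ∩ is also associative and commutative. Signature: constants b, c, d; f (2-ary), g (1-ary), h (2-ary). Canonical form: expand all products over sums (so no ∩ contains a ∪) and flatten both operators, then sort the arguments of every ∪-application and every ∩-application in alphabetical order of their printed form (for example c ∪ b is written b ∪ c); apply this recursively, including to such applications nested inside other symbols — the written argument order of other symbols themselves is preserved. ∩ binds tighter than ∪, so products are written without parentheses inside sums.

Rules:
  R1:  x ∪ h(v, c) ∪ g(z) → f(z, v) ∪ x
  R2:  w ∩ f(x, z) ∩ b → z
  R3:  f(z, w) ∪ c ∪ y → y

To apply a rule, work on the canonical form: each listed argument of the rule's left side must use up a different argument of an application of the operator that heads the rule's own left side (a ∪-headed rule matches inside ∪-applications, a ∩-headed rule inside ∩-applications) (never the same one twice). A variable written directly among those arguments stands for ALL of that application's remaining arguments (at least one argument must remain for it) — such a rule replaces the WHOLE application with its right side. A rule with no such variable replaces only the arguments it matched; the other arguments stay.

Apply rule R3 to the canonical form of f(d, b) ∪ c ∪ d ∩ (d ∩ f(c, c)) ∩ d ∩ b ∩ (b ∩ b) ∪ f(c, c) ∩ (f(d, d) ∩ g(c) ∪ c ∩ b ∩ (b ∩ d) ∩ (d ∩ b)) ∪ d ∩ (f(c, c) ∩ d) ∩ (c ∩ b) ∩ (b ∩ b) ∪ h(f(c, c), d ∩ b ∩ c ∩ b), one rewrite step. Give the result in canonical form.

Canonical form:  b ∩ b ∩ b ∩ c ∩ d ∩ d ∩ f(c, c) ∪ b ∩ b ∩ b ∩ c ∩ d ∩ d ∩ f(c, c) ∪ b ∩ b ∩ b ∩ d ∩ d ∩ d ∩ f(c, c) ∪ c ∪ f(c, c) ∩ f(d, d) ∩ g(c) ∪ f(d, b) ∪ h(f(c, c), b ∩ b ∩ c ∩ d)
R3 matches:  uses c, f(d, b);  w := b, y := b ∩ b ∩ b ∩ c ∩ d ∩ d ∩ f(c, c) ∪ b ∩ b ∩ b ∩ c ∩ d ∩ d ∩ f(c, c) ∪ b ∩ b ∩ b ∩ d ∩ d ∩ d ∩ f(c, c) ∪ f(c, c) ∩ f(d, d) ∩ g(c) ∪ h(f(c, c), b ∩ b ∩ c ∩ d), z := d
The extension variable absorbs all remaining arguments, so the whole application is rewritten.
New term:  b ∩ b ∩ b ∩ c ∩ d ∩ d ∩ f(c, c) ∪ b ∩ b ∩ b ∩ c ∩ d ∩ d ∩ f(c, c) ∪ b ∩ b ∩ b ∩ d ∩ d ∩ d ∩ f(c, c) ∪ f(c, c) ∩ f(d, d) ∩ g(c) ∪ h(f(c, c), b ∩ b ∩ c ∩ d)

Answer: b ∩ b ∩ b ∩ c ∩ d ∩ d ∩ f(c, c) ∪ b ∩ b ∩ b ∩ c ∩ d ∩ d ∩ f(c, c) ∪ b ∩ b ∩ b ∩ d ∩ d ∩ d ∩ f(c, c) ∪ f(c, c) ∩ f(d, d) ∩ g(c) ∪ h(f(c, c), b ∩ b ∩ c ∩ d)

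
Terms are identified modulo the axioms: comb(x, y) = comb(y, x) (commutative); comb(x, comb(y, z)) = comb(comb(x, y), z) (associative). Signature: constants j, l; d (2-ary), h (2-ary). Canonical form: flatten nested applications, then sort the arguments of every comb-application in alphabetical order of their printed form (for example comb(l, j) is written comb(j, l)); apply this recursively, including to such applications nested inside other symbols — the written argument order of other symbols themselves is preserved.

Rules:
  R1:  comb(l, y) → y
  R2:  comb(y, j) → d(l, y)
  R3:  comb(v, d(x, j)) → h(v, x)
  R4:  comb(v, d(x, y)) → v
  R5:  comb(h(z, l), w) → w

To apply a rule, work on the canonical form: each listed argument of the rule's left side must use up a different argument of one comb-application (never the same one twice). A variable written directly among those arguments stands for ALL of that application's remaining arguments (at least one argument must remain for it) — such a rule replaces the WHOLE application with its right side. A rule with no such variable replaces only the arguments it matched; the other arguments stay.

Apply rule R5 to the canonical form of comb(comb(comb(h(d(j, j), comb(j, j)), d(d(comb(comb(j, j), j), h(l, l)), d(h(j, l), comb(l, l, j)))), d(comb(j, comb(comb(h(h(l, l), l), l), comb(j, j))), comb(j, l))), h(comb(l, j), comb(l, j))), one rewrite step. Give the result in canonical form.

Answer: comb(d(comb(j, j, j, l), comb(j, l)), d(d(comb(j, j, j), h(l, l)), d(h(j, l), comb(j, l, l))), h(comb(j, l), comb(j, l)), h(d(j, j), comb(j, j)))

Derivation:
Canonical form:  comb(d(comb(h(h(l, l), l), j, j, j, l), comb(j, l)), d(d(comb(j, j, j), h(l, l)), d(h(j, l), comb(j, l, l))), h(comb(j, l), comb(j, l)), h(d(j, j), comb(j, j)))
Match R5:  consume h(h(l, l), l);  w := comb(j, j, j, l), z := h(l, l)
The extension variable absorbs all remaining arguments, so the whole application is rewritten.
Result:  comb(d(comb(j, j, j, l), comb(j, l)), d(d(comb(j, j, j), h(l, l)), d(h(j, l), comb(j, l, l))), h(comb(j, l), comb(j, l)), h(d(j, j), comb(j, j)))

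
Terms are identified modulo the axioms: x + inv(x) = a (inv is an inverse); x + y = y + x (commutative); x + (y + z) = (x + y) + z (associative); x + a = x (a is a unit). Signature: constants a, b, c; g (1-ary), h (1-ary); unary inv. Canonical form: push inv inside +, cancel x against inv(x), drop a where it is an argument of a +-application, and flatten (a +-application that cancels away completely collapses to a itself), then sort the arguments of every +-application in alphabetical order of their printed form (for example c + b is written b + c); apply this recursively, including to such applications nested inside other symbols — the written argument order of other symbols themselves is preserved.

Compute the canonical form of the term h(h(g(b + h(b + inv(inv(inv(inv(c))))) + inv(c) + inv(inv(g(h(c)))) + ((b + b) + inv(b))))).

Descend into:  b + h(b + inv(inv(inv(inv(c))))) + inv(c) + inv(inv(g(h(c)))) + ((b + b) + inv(b))
Push inv inside:  distribute inv over + and collapse double inv
Collect:  b + b + h(b + c) + inv(c) + g(h(c))
Order the arguments:  b + b + g(h(c)) + h(b + c) + inv(c)
Put back:  h(h(g(b + b + g(h(c)) + h(b + c) + inv(c))))

Answer: h(h(g(b + b + g(h(c)) + h(b + c) + inv(c))))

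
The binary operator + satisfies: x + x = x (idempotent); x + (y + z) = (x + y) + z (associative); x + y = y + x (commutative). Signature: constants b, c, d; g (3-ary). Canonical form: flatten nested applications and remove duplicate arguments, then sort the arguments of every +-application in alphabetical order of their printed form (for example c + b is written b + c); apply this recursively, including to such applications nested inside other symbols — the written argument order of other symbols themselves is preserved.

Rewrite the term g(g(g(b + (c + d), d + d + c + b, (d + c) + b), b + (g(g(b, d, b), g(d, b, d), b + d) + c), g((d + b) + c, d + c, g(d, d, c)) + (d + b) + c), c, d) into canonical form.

Answer: g(g(g(b + c + d, b + c + d, b + c + d), b + c + g(g(b, d, b), g(d, b, d), b + d), b + c + d + g(b + c + d, c + d, g(d, d, c))), c, d)

Derivation:
Descend into:  g((d + b) + c, d + c, g(d, d, c)) + (d + b) + c
Merge nested applications:  g((d + b) + c, d + c, g(d, d, c)) + d + b + c
Simplify inside:  g((d + b) + c, d + c, g(d, d, c))  →  g(b + c + d, c + d, g(d, d, c))
Order the arguments:  b + c + d + g(b + c + d, c + d, g(d, d, c))
Reassemble:  g(g(g(b + c + d, b + c + d, b + c + d), b + c + g(g(b, d, b), g(d, b, d), b + d), b + c + d + g(b + c + d, c + d, g(d, d, c))), c, d)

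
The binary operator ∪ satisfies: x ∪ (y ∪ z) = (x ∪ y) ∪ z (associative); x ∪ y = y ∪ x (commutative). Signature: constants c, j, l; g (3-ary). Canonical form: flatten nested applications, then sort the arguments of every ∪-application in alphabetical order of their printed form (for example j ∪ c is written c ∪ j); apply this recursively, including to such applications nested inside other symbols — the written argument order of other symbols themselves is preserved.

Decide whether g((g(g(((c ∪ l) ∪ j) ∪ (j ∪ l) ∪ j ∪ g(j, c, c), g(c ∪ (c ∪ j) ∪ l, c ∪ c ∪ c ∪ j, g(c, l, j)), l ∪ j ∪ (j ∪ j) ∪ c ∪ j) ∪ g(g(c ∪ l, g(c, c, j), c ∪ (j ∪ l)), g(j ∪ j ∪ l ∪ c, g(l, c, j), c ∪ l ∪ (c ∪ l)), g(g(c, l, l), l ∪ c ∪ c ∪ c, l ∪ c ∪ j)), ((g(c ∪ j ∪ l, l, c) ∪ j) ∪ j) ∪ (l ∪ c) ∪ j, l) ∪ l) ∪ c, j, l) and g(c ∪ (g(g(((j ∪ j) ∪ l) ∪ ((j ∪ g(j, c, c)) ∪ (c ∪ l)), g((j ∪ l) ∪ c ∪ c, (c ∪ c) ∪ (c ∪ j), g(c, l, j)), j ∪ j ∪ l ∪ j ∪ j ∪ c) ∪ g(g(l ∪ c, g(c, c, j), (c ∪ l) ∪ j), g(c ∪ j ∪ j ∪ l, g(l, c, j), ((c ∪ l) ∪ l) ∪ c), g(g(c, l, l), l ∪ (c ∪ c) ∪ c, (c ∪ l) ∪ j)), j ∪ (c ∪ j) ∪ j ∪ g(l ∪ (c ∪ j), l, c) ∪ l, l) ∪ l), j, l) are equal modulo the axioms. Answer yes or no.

Left:  g((g(g(((c ∪ l) ∪ j) ∪ (j ∪ l) ∪ j ∪ g(j, c, c), g(c ∪ (c ∪ j) ∪ l, c ∪ c ∪ c ∪ j, g(c, l, j)), l ∪ j ∪ (j ∪ j) ∪ c ∪ j) ∪ g(g(c ∪ l, g(c, c, j), c ∪ (j ∪ l)), g(j ∪ j ∪ l ∪ c, g(l, c, j), c ∪ l ∪ (c ∪ l)), g(g(c, l, l), l ∪ c ∪ c ∪ c, l ∪ c ∪ j)), ((g(c ∪ j ∪ l, l, c) ∪ j) ∪ j) ∪ (l ∪ c) ∪ j, l) ∪ l) ∪ c, j, l)
  Focus inside:  (g(g(((c ∪ l) ∪ j) ∪ (j ∪ l) ∪ j ∪ g(j, c, c), g(c ∪ (c ∪ j) ∪ l, c ∪ c ∪ c ∪ j, g(c, l, j)), l ∪ j ∪ (j ∪ j) ∪ c ∪ j) ∪ g(g(c ∪ l, g(c, c, j), c ∪ (j ∪ l)), g(j ∪ j ∪ l ∪ c, g(l, c, j), c ∪ l ∪ (c ∪ l)), g(g(c, l, l), l ∪ c ∪ c ∪ c, l ∪ c ∪ j)), ((g(c ∪ j ∪ l, l, c) ∪ j) ∪ j) ∪ (l ∪ c) ∪ j, l) ∪ l) ∪ c
  Merge nested applications:  g(g(((c ∪ l) ∪ j) ∪ (j ∪ l) ∪ j ∪ g(j, c, c), g(c ∪ (c ∪ j) ∪ l, c ∪ c ∪ c ∪ j, g(c, l, j)), l ∪ j ∪ (j ∪ j) ∪ c ∪ j) ∪ g(g(c ∪ l, g(c, c, j), c ∪ (j ∪ l)), g(j ∪ j ∪ l ∪ c, g(l, c, j), c ∪ l ∪ (c ∪ l)), g(g(c, l, l), l ∪ c ∪ c ∪ c, l ∪ c ∪ j)), ((g(c ∪ j ∪ l, l, c) ∪ j) ∪ j) ∪ (l ∪ c) ∪ j, l) ∪ l ∪ c
  Inside:  g(g(((c ∪ l) ∪ j) ∪ (j ∪ l) ∪ j ∪ g(j, c, c), g(c ∪ (c ∪ j) ∪ l, c ∪ c ∪ c ∪ j, g(c, l, j)), l ∪ j ∪ (j ∪ j) ∪ c ∪ j) ∪ g(g(c ∪ l, g(c, c, j), c ∪ (j ∪ l)), g(j ∪ j ∪ l ∪ c, g(l, c, j), c ∪ l ∪ (c ∪ l)), g(g(c, l, l), l ∪ c ∪ c ∪ c, l ∪ c ∪ j)), ((g(c ∪ j ∪ l, l, c) ∪ j) ∪ j) ∪ (l ∪ c) ∪ j, l)  →  g(g(c ∪ g(j, c, c) ∪ j ∪ j ∪ j ∪ l ∪ l, g(c ∪ c ∪ j ∪ l, c ∪ c ∪ c ∪ j, g(c, l, j)), c ∪ j ∪ j ∪ j ∪ j ∪ l) ∪ g(g(c ∪ l, g(c, c, j), c ∪ j ∪ l), g(c ∪ j ∪ j ∪ l, g(l, c, j), c ∪ c ∪ l ∪ l), g(g(c, l, l), c ∪ c ∪ c ∪ l, c ∪ j ∪ l)), c ∪ g(c ∪ j ∪ l, l, c) ∪ j ∪ j ∪ j ∪ l, l)
  Sort arguments:  c ∪ g(g(c ∪ g(j, c, c) ∪ j ∪ j ∪ j ∪ l ∪ l, g(c ∪ c ∪ j ∪ l, c ∪ c ∪ c ∪ j, g(c, l, j)), c ∪ j ∪ j ∪ j ∪ j ∪ l) ∪ g(g(c ∪ l, g(c, c, j), c ∪ j ∪ l), g(c ∪ j ∪ j ∪ l, g(l, c, j), c ∪ c ∪ l ∪ l), g(g(c, l, l), c ∪ c ∪ c ∪ l, c ∪ j ∪ l)), c ∪ g(c ∪ j ∪ l, l, c) ∪ j ∪ j ∪ j ∪ l, l) ∪ l
  Put back:  g(c ∪ g(g(c ∪ g(j, c, c) ∪ j ∪ j ∪ j ∪ l ∪ l, g(c ∪ c ∪ j ∪ l, c ∪ c ∪ c ∪ j, g(c, l, j)), c ∪ j ∪ j ∪ j ∪ j ∪ l) ∪ g(g(c ∪ l, g(c, c, j), c ∪ j ∪ l), g(c ∪ j ∪ j ∪ l, g(l, c, j), c ∪ c ∪ l ∪ l), g(g(c, l, l), c ∪ c ∪ c ∪ l, c ∪ j ∪ l)), c ∪ g(c ∪ j ∪ l, l, c) ∪ j ∪ j ∪ j ∪ l, l) ∪ l, j, l)
Right:  g(c ∪ (g(g(((j ∪ j) ∪ l) ∪ ((j ∪ g(j, c, c)) ∪ (c ∪ l)), g((j ∪ l) ∪ c ∪ c, (c ∪ c) ∪ (c ∪ j), g(c, l, j)), j ∪ j ∪ l ∪ j ∪ j ∪ c) ∪ g(g(l ∪ c, g(c, c, j), (c ∪ l) ∪ j), g(c ∪ j ∪ j ∪ l, g(l, c, j), ((c ∪ l) ∪ l) ∪ c), g(g(c, l, l), l ∪ (c ∪ c) ∪ c, (c ∪ l) ∪ j)), j ∪ (c ∪ j) ∪ j ∪ g(l ∪ (c ∪ j), l, c) ∪ l, l) ∪ l), j, l)
  Work inside:  c ∪ (g(g(((j ∪ j) ∪ l) ∪ ((j ∪ g(j, c, c)) ∪ (c ∪ l)), g((j ∪ l) ∪ c ∪ c, (c ∪ c) ∪ (c ∪ j), g(c, l, j)), j ∪ j ∪ l ∪ j ∪ j ∪ c) ∪ g(g(l ∪ c, g(c, c, j), (c ∪ l) ∪ j), g(c ∪ j ∪ j ∪ l, g(l, c, j), ((c ∪ l) ∪ l) ∪ c), g(g(c, l, l), l ∪ (c ∪ c) ∪ c, (c ∪ l) ∪ j)), j ∪ (c ∪ j) ∪ j ∪ g(l ∪ (c ∪ j), l, c) ∪ l, l) ∪ l)
  Merge nested applications:  c ∪ g(g(((j ∪ j) ∪ l) ∪ ((j ∪ g(j, c, c)) ∪ (c ∪ l)), g((j ∪ l) ∪ c ∪ c, (c ∪ c) ∪ (c ∪ j), g(c, l, j)), j ∪ j ∪ l ∪ j ∪ j ∪ c) ∪ g(g(l ∪ c, g(c, c, j), (c ∪ l) ∪ j), g(c ∪ j ∪ j ∪ l, g(l, c, j), ((c ∪ l) ∪ l) ∪ c), g(g(c, l, l), l ∪ (c ∪ c) ∪ c, (c ∪ l) ∪ j)), j ∪ (c ∪ j) ∪ j ∪ g(l ∪ (c ∪ j), l, c) ∪ l, l) ∪ l
  Canonicalize subterm:  g(g(((j ∪ j) ∪ l) ∪ ((j ∪ g(j, c, c)) ∪ (c ∪ l)), g((j ∪ l) ∪ c ∪ c, (c ∪ c) ∪ (c ∪ j), g(c, l, j)), j ∪ j ∪ l ∪ j ∪ j ∪ c) ∪ g(g(l ∪ c, g(c, c, j), (c ∪ l) ∪ j), g(c ∪ j ∪ j ∪ l, g(l, c, j), ((c ∪ l) ∪ l) ∪ c), g(g(c, l, l), l ∪ (c ∪ c) ∪ c, (c ∪ l) ∪ j)), j ∪ (c ∪ j) ∪ j ∪ g(l ∪ (c ∪ j), l, c) ∪ l, l)  →  g(g(c ∪ g(j, c, c) ∪ j ∪ j ∪ j ∪ l ∪ l, g(c ∪ c ∪ j ∪ l, c ∪ c ∪ c ∪ j, g(c, l, j)), c ∪ j ∪ j ∪ j ∪ j ∪ l) ∪ g(g(c ∪ l, g(c, c, j), c ∪ j ∪ l), g(c ∪ j ∪ j ∪ l, g(l, c, j), c ∪ c ∪ l ∪ l), g(g(c, l, l), c ∪ c ∪ c ∪ l, c ∪ j ∪ l)), c ∪ g(c ∪ j ∪ l, l, c) ∪ j ∪ j ∪ j ∪ l, l)
  Sort:  c ∪ g(g(c ∪ g(j, c, c) ∪ j ∪ j ∪ j ∪ l ∪ l, g(c ∪ c ∪ j ∪ l, c ∪ c ∪ c ∪ j, g(c, l, j)), c ∪ j ∪ j ∪ j ∪ j ∪ l) ∪ g(g(c ∪ l, g(c, c, j), c ∪ j ∪ l), g(c ∪ j ∪ j ∪ l, g(l, c, j), c ∪ c ∪ l ∪ l), g(g(c, l, l), c ∪ c ∪ c ∪ l, c ∪ j ∪ l)), c ∪ g(c ∪ j ∪ l, l, c) ∪ j ∪ j ∪ j ∪ l, l) ∪ l
  Rebuild:  g(c ∪ g(g(c ∪ g(j, c, c) ∪ j ∪ j ∪ j ∪ l ∪ l, g(c ∪ c ∪ j ∪ l, c ∪ c ∪ c ∪ j, g(c, l, j)), c ∪ j ∪ j ∪ j ∪ j ∪ l) ∪ g(g(c ∪ l, g(c, c, j), c ∪ j ∪ l), g(c ∪ j ∪ j ∪ l, g(l, c, j), c ∪ c ∪ l ∪ l), g(g(c, l, l), c ∪ c ∪ c ∪ l, c ∪ j ∪ l)), c ∪ g(c ∪ j ∪ l, l, c) ∪ j ∪ j ∪ j ∪ l, l) ∪ l, j, l)

Answer: yes — both canonical forms are g(c ∪ g(g(c ∪ g(j, c, c) ∪ j ∪ j ∪ j ∪ l ∪ l, g(c ∪ c ∪ j ∪ l, c ∪ c ∪ c ∪ j, g(c, l, j)), c ∪ j ∪ j ∪ j ∪ j ∪ l) ∪ g(g(c ∪ l, g(c, c, j), c ∪ j ∪ l), g(c ∪ j ∪ j ∪ l, g(l, c, j), c ∪ c ∪ l ∪ l), g(g(c, l, l), c ∪ c ∪ c ∪ l, c ∪ j ∪ l)), c ∪ g(c ∪ j ∪ l, l, c) ∪ j ∪ j ∪ j ∪ l, l) ∪ l, j, l)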